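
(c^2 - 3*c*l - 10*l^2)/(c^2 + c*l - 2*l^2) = (c - 5*l)/(c - l)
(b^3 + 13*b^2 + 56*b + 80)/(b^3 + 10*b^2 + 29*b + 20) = (b + 4)/(b + 1)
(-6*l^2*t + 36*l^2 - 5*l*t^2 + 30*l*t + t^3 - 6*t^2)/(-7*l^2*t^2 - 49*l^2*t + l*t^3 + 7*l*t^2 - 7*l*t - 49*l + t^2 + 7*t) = (6*l^2*t - 36*l^2 + 5*l*t^2 - 30*l*t - t^3 + 6*t^2)/(7*l^2*t^2 + 49*l^2*t - l*t^3 - 7*l*t^2 + 7*l*t + 49*l - t^2 - 7*t)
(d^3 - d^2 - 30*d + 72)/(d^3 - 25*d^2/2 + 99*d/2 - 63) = 2*(d^2 + 2*d - 24)/(2*d^2 - 19*d + 42)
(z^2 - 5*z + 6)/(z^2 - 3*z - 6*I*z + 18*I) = (z - 2)/(z - 6*I)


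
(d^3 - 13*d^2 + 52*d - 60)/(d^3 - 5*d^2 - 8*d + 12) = (d^2 - 7*d + 10)/(d^2 + d - 2)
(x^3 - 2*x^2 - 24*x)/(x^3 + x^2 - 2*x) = (x^2 - 2*x - 24)/(x^2 + x - 2)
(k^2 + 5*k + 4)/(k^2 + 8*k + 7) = (k + 4)/(k + 7)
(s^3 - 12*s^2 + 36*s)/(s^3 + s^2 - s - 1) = s*(s^2 - 12*s + 36)/(s^3 + s^2 - s - 1)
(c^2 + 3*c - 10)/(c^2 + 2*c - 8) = (c + 5)/(c + 4)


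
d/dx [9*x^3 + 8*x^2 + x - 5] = 27*x^2 + 16*x + 1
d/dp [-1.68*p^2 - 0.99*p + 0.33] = -3.36*p - 0.99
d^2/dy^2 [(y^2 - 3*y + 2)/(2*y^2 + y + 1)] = 4*(-7*y^3 + 9*y^2 + 15*y + 1)/(8*y^6 + 12*y^5 + 18*y^4 + 13*y^3 + 9*y^2 + 3*y + 1)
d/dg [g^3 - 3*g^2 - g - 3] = 3*g^2 - 6*g - 1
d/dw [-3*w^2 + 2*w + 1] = 2 - 6*w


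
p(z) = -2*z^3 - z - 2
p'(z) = -6*z^2 - 1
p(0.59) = -3.00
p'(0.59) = -3.09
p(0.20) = -2.22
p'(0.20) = -1.24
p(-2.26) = 23.35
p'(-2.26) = -31.65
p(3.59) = -98.13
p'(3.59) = -78.33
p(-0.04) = -1.96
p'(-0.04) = -1.01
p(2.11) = -22.90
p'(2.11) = -27.71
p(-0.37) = -1.53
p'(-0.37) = -1.82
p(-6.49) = 551.21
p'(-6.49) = -253.72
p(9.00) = -1469.00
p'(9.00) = -487.00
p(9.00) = -1469.00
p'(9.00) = -487.00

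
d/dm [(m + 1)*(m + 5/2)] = 2*m + 7/2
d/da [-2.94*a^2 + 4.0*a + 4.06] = 4.0 - 5.88*a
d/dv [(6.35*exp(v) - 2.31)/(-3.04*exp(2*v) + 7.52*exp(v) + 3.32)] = (19.304*exp(2*v) - 14.0448*exp(v) + 38.4532)*exp(v)/(9.2416*exp(4*v) - 45.7216*exp(3*v) + 36.3648*exp(2*v) + 49.9328*exp(v) + 11.0224)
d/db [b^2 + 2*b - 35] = 2*b + 2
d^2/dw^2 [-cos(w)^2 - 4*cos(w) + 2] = 4*cos(w) + 2*cos(2*w)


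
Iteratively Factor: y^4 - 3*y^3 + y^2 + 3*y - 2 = (y - 1)*(y^3 - 2*y^2 - y + 2) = (y - 1)*(y + 1)*(y^2 - 3*y + 2) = (y - 2)*(y - 1)*(y + 1)*(y - 1)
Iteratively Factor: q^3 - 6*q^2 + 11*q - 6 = (q - 2)*(q^2 - 4*q + 3) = (q - 2)*(q - 1)*(q - 3)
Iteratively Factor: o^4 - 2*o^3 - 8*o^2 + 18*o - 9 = (o - 3)*(o^3 + o^2 - 5*o + 3) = (o - 3)*(o - 1)*(o^2 + 2*o - 3) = (o - 3)*(o - 1)^2*(o + 3)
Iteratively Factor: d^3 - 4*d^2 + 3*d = (d - 3)*(d^2 - d) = (d - 3)*(d - 1)*(d)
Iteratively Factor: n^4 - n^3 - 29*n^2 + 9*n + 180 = (n + 4)*(n^3 - 5*n^2 - 9*n + 45) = (n + 3)*(n + 4)*(n^2 - 8*n + 15) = (n - 5)*(n + 3)*(n + 4)*(n - 3)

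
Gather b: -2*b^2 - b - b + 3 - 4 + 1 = -2*b^2 - 2*b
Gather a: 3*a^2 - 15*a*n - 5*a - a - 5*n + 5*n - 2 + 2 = 3*a^2 + a*(-15*n - 6)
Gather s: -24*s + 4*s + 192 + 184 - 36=340 - 20*s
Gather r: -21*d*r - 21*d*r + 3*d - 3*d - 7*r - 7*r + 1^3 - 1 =r*(-42*d - 14)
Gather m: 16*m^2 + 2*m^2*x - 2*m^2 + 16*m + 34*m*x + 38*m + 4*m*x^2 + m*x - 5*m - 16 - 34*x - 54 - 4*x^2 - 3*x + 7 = m^2*(2*x + 14) + m*(4*x^2 + 35*x + 49) - 4*x^2 - 37*x - 63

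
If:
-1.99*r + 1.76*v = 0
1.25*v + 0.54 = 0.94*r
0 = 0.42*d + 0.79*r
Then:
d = 2.15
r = -1.14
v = -1.29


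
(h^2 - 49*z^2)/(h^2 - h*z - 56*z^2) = (-h + 7*z)/(-h + 8*z)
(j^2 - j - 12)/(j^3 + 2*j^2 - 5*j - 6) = (j - 4)/(j^2 - j - 2)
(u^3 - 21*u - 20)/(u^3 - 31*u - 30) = (u^2 - u - 20)/(u^2 - u - 30)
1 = 1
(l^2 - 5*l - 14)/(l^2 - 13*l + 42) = (l + 2)/(l - 6)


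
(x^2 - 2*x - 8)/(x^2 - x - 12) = (x + 2)/(x + 3)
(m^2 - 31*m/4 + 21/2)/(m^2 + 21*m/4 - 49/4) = (m - 6)/(m + 7)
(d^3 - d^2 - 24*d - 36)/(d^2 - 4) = (d^2 - 3*d - 18)/(d - 2)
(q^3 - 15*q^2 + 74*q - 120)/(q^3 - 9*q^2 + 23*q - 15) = (q^2 - 10*q + 24)/(q^2 - 4*q + 3)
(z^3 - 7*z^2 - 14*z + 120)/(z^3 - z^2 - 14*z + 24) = (z^2 - 11*z + 30)/(z^2 - 5*z + 6)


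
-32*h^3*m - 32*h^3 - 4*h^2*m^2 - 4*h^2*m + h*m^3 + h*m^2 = (-8*h + m)*(4*h + m)*(h*m + h)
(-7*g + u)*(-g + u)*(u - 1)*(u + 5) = 7*g^2*u^2 + 28*g^2*u - 35*g^2 - 8*g*u^3 - 32*g*u^2 + 40*g*u + u^4 + 4*u^3 - 5*u^2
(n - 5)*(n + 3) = n^2 - 2*n - 15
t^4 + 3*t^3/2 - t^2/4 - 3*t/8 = t*(t - 1/2)*(t + 1/2)*(t + 3/2)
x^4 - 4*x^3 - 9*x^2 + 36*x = x*(x - 4)*(x - 3)*(x + 3)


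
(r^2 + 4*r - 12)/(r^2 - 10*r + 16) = (r + 6)/(r - 8)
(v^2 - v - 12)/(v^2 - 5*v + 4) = (v + 3)/(v - 1)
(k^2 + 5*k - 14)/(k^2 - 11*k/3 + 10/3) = 3*(k + 7)/(3*k - 5)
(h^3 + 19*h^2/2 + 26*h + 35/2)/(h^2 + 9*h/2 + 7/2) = h + 5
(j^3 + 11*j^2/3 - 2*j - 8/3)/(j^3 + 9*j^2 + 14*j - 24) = (j + 2/3)/(j + 6)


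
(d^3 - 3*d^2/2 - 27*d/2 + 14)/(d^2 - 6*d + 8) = (2*d^2 + 5*d - 7)/(2*(d - 2))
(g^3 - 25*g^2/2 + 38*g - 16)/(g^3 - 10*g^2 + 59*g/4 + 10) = 2*(2*g^2 - 9*g + 4)/(4*g^2 - 8*g - 5)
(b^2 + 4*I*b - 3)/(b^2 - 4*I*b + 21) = (b + I)/(b - 7*I)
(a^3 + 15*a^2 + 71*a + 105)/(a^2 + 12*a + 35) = a + 3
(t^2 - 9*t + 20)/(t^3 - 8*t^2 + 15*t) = (t - 4)/(t*(t - 3))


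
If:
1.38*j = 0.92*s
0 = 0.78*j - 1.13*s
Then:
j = 0.00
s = 0.00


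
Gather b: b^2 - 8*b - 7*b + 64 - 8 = b^2 - 15*b + 56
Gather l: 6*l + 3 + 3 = 6*l + 6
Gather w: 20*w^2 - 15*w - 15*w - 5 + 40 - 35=20*w^2 - 30*w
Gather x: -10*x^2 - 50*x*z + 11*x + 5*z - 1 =-10*x^2 + x*(11 - 50*z) + 5*z - 1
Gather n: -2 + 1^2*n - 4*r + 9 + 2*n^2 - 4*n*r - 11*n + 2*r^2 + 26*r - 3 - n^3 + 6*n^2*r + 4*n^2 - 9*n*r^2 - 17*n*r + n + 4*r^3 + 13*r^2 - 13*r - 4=-n^3 + n^2*(6*r + 6) + n*(-9*r^2 - 21*r - 9) + 4*r^3 + 15*r^2 + 9*r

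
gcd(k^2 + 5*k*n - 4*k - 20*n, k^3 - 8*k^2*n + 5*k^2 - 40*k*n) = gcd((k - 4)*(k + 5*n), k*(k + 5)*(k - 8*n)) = 1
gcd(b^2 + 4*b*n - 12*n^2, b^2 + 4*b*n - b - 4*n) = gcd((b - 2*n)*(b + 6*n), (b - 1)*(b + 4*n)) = 1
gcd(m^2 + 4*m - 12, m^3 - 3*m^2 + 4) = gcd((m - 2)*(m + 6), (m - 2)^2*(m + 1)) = m - 2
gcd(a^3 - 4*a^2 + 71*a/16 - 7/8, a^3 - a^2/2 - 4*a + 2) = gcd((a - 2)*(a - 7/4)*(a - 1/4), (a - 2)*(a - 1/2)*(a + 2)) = a - 2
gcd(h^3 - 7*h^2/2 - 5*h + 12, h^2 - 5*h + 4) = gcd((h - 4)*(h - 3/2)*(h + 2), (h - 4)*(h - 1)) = h - 4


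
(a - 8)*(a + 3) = a^2 - 5*a - 24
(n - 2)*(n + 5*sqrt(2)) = n^2 - 2*n + 5*sqrt(2)*n - 10*sqrt(2)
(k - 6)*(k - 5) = k^2 - 11*k + 30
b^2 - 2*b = b*(b - 2)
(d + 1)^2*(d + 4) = d^3 + 6*d^2 + 9*d + 4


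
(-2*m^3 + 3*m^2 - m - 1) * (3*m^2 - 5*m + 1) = -6*m^5 + 19*m^4 - 20*m^3 + 5*m^2 + 4*m - 1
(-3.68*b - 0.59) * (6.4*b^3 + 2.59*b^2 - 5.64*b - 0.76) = -23.552*b^4 - 13.3072*b^3 + 19.2271*b^2 + 6.1244*b + 0.4484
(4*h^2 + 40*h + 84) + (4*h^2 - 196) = 8*h^2 + 40*h - 112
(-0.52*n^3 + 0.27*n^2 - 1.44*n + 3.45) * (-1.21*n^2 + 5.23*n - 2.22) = 0.6292*n^5 - 3.0463*n^4 + 4.3089*n^3 - 12.3051*n^2 + 21.2403*n - 7.659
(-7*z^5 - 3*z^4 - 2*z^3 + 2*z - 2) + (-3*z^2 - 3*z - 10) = -7*z^5 - 3*z^4 - 2*z^3 - 3*z^2 - z - 12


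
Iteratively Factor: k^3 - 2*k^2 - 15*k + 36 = (k - 3)*(k^2 + k - 12) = (k - 3)^2*(k + 4)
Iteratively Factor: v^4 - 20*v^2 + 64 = (v - 4)*(v^3 + 4*v^2 - 4*v - 16) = (v - 4)*(v - 2)*(v^2 + 6*v + 8) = (v - 4)*(v - 2)*(v + 2)*(v + 4)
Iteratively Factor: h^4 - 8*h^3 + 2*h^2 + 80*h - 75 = (h - 5)*(h^3 - 3*h^2 - 13*h + 15) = (h - 5)*(h - 1)*(h^2 - 2*h - 15) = (h - 5)^2*(h - 1)*(h + 3)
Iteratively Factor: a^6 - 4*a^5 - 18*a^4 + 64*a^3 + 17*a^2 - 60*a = (a - 1)*(a^5 - 3*a^4 - 21*a^3 + 43*a^2 + 60*a) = (a - 3)*(a - 1)*(a^4 - 21*a^2 - 20*a) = (a - 5)*(a - 3)*(a - 1)*(a^3 + 5*a^2 + 4*a) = a*(a - 5)*(a - 3)*(a - 1)*(a^2 + 5*a + 4) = a*(a - 5)*(a - 3)*(a - 1)*(a + 1)*(a + 4)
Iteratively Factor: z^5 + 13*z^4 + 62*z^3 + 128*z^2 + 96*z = (z + 3)*(z^4 + 10*z^3 + 32*z^2 + 32*z) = (z + 3)*(z + 4)*(z^3 + 6*z^2 + 8*z) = (z + 3)*(z + 4)^2*(z^2 + 2*z) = (z + 2)*(z + 3)*(z + 4)^2*(z)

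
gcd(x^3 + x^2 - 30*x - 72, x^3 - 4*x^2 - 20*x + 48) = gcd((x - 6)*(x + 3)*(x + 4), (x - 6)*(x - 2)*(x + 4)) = x^2 - 2*x - 24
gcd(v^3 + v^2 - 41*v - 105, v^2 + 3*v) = v + 3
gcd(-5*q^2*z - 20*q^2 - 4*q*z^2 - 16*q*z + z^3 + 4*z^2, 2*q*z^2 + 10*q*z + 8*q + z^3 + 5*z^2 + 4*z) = z + 4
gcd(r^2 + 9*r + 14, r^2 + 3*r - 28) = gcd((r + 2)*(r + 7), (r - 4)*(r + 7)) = r + 7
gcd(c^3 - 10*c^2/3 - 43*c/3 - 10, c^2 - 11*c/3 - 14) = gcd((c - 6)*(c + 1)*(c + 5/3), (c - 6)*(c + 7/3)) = c - 6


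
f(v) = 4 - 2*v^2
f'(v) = -4*v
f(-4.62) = -38.69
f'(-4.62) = 18.48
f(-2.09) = -4.74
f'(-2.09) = 8.36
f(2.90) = -12.82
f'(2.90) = -11.60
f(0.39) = 3.70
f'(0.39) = -1.56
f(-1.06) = 1.75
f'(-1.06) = 4.24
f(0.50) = 3.50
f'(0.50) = -2.00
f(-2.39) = -7.42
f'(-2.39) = 9.56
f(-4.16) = -30.61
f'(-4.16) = 16.64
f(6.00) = -68.00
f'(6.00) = -24.00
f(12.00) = -284.00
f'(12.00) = -48.00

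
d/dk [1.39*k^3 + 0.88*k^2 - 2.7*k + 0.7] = 4.17*k^2 + 1.76*k - 2.7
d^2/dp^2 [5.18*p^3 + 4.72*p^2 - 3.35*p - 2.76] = 31.08*p + 9.44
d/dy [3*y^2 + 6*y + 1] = 6*y + 6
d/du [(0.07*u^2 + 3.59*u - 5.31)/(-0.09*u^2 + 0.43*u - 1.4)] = (0.3532*u^2 - 1.1518*u - 2.7427)/(0.0081*u^4 - 0.0774*u^3 + 0.4369*u^2 - 1.204*u + 1.96)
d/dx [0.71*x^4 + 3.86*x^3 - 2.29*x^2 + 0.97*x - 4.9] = 2.84*x^3 + 11.58*x^2 - 4.58*x + 0.97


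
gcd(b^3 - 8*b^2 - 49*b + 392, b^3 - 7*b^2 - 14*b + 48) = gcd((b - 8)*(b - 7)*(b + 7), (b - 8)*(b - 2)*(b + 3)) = b - 8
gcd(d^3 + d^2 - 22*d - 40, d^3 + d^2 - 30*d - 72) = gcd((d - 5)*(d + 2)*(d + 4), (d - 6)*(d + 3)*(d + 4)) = d + 4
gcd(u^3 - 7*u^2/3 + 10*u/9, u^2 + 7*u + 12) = 1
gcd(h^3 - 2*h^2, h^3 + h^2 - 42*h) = h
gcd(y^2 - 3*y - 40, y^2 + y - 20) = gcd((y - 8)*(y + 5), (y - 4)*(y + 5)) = y + 5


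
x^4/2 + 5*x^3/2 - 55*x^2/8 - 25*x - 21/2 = (x/2 + 1)*(x - 7/2)*(x + 1/2)*(x + 6)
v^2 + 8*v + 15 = (v + 3)*(v + 5)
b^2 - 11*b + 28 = (b - 7)*(b - 4)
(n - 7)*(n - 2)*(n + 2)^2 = n^4 - 5*n^3 - 18*n^2 + 20*n + 56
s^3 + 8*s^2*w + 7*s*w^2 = s*(s + w)*(s + 7*w)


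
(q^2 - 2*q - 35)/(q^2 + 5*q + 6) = (q^2 - 2*q - 35)/(q^2 + 5*q + 6)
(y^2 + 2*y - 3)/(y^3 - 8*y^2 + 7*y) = (y + 3)/(y*(y - 7))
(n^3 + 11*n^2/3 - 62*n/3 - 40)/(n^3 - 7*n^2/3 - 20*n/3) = (n + 6)/n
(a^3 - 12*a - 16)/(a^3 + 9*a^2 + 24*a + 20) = (a - 4)/(a + 5)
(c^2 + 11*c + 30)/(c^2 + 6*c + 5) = (c + 6)/(c + 1)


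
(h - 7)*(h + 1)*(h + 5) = h^3 - h^2 - 37*h - 35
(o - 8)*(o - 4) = o^2 - 12*o + 32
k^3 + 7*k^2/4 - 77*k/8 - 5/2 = (k - 5/2)*(k + 1/4)*(k + 4)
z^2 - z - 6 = (z - 3)*(z + 2)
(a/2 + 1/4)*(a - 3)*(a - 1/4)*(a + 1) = a^4/2 - 7*a^3/8 - 29*a^2/16 - a/4 + 3/16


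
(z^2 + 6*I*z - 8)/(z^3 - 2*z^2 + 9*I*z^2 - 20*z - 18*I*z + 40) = (z + 2*I)/(z^2 + z*(-2 + 5*I) - 10*I)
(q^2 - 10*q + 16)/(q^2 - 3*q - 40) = (q - 2)/(q + 5)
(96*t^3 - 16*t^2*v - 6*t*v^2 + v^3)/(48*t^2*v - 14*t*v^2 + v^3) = (16*t^2 - v^2)/(v*(8*t - v))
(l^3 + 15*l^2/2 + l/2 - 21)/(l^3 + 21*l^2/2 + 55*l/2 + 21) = (2*l - 3)/(2*l + 3)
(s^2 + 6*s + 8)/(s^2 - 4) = (s + 4)/(s - 2)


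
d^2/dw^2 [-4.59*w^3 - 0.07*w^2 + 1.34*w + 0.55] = -27.54*w - 0.14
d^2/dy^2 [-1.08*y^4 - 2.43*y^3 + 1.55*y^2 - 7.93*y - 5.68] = -12.96*y^2 - 14.58*y + 3.1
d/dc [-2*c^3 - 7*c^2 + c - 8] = -6*c^2 - 14*c + 1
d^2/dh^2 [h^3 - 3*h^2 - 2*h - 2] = 6*h - 6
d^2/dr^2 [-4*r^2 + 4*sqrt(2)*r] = -8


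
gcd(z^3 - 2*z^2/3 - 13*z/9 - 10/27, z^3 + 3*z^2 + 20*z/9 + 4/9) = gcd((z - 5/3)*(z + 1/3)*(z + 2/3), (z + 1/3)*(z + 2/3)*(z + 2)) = z^2 + z + 2/9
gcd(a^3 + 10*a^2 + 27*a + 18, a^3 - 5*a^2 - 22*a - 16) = a + 1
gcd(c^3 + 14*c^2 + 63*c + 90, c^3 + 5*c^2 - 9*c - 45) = c^2 + 8*c + 15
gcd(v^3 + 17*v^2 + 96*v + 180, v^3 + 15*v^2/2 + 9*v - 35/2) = v + 5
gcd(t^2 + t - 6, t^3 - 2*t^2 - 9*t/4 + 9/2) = t - 2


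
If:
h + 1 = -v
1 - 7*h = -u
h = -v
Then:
No Solution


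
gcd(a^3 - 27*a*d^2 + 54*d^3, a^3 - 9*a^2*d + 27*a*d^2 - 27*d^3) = a^2 - 6*a*d + 9*d^2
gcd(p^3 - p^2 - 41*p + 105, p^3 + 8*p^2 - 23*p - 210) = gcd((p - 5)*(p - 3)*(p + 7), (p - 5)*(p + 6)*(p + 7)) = p^2 + 2*p - 35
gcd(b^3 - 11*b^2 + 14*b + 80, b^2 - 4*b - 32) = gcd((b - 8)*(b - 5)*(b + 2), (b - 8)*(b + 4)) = b - 8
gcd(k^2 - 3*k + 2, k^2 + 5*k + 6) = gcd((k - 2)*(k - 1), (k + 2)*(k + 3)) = 1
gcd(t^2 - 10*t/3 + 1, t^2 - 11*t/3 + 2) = t - 3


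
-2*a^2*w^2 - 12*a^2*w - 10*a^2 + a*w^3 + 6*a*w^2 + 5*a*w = (-2*a + w)*(w + 5)*(a*w + a)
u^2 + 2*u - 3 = (u - 1)*(u + 3)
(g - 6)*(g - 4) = g^2 - 10*g + 24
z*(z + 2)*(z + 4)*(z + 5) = z^4 + 11*z^3 + 38*z^2 + 40*z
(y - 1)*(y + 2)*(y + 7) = y^3 + 8*y^2 + 5*y - 14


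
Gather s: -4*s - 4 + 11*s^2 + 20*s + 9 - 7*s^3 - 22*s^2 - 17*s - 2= -7*s^3 - 11*s^2 - s + 3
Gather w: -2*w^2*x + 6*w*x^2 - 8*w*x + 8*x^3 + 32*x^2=-2*w^2*x + w*(6*x^2 - 8*x) + 8*x^3 + 32*x^2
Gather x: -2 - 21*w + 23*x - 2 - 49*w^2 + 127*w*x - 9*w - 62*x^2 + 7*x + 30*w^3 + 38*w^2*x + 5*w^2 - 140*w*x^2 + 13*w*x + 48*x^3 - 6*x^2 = 30*w^3 - 44*w^2 - 30*w + 48*x^3 + x^2*(-140*w - 68) + x*(38*w^2 + 140*w + 30) - 4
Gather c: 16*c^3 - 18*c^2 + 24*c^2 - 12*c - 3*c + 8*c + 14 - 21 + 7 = 16*c^3 + 6*c^2 - 7*c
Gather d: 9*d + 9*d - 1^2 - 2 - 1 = 18*d - 4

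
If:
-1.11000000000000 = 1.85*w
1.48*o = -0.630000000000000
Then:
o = -0.43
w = -0.60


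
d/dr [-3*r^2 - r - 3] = -6*r - 1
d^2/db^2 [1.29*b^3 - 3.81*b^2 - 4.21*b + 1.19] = 7.74*b - 7.62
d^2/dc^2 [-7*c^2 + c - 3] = -14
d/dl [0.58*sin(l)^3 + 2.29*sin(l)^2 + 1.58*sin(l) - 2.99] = (1.74*sin(l)^2 + 4.58*sin(l) + 1.58)*cos(l)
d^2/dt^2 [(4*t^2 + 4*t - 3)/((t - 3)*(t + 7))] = 6*(-4*t^3 + 81*t^2 + 72*t + 663)/(t^6 + 12*t^5 - 15*t^4 - 440*t^3 + 315*t^2 + 5292*t - 9261)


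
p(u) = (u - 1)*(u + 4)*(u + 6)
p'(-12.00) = 230.00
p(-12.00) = -624.00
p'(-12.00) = 230.00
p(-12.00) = -624.00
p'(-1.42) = -5.51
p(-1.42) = -28.60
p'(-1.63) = -7.37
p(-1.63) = -27.24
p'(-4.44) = -6.78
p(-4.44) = 3.73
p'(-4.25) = -8.31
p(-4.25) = 2.30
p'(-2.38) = -11.85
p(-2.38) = -19.82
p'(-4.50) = -6.25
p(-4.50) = 4.12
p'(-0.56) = 4.86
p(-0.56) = -29.19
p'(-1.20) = -3.28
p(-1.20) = -29.57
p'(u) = (u - 1)*(u + 4) + (u - 1)*(u + 6) + (u + 4)*(u + 6) = 3*u^2 + 18*u + 14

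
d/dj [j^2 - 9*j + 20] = 2*j - 9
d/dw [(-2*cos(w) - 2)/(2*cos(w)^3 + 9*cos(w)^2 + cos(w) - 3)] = -2*(-15*sin(w)^2 + 21*cos(w) + cos(3*w) + 19)*sin(w)/((2*cos(w) - 1)^2*(-sin(w)^2 + 5*cos(w) + 4)^2)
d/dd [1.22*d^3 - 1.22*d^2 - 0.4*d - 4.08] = 3.66*d^2 - 2.44*d - 0.4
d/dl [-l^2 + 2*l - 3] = 2 - 2*l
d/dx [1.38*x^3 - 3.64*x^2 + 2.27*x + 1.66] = 4.14*x^2 - 7.28*x + 2.27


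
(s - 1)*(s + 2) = s^2 + s - 2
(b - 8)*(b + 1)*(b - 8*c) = b^3 - 8*b^2*c - 7*b^2 + 56*b*c - 8*b + 64*c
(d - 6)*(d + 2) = d^2 - 4*d - 12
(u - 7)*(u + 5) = u^2 - 2*u - 35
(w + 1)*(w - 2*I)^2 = w^3 + w^2 - 4*I*w^2 - 4*w - 4*I*w - 4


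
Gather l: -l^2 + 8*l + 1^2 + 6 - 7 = -l^2 + 8*l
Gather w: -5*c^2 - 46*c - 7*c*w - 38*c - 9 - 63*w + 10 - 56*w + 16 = -5*c^2 - 84*c + w*(-7*c - 119) + 17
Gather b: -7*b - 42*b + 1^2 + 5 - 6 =-49*b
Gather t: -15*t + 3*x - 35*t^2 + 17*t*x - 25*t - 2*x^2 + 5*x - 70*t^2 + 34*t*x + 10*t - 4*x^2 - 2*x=-105*t^2 + t*(51*x - 30) - 6*x^2 + 6*x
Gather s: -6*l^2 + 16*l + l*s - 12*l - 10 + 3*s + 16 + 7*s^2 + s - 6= -6*l^2 + 4*l + 7*s^2 + s*(l + 4)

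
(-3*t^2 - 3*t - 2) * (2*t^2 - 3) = -6*t^4 - 6*t^3 + 5*t^2 + 9*t + 6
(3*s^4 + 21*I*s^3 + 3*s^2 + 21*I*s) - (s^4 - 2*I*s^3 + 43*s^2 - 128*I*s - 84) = 2*s^4 + 23*I*s^3 - 40*s^2 + 149*I*s + 84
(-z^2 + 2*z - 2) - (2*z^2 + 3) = -3*z^2 + 2*z - 5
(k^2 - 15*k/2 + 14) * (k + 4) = k^3 - 7*k^2/2 - 16*k + 56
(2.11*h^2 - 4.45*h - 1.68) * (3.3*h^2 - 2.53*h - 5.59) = 6.963*h^4 - 20.0233*h^3 - 6.0804*h^2 + 29.1259*h + 9.3912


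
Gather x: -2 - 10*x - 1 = -10*x - 3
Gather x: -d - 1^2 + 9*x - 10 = -d + 9*x - 11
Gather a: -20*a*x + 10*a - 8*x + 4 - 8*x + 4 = a*(10 - 20*x) - 16*x + 8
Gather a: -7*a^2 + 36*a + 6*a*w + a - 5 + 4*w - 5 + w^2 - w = -7*a^2 + a*(6*w + 37) + w^2 + 3*w - 10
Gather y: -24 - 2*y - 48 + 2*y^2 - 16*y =2*y^2 - 18*y - 72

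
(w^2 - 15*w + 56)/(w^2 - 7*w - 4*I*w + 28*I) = (w - 8)/(w - 4*I)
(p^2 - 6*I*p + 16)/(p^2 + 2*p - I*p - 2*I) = (p^2 - 6*I*p + 16)/(p^2 + p*(2 - I) - 2*I)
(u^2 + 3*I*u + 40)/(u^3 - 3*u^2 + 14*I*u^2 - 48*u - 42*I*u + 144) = (u - 5*I)/(u^2 + u*(-3 + 6*I) - 18*I)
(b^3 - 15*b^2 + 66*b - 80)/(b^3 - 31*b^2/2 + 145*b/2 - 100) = 2*(b - 2)/(2*b - 5)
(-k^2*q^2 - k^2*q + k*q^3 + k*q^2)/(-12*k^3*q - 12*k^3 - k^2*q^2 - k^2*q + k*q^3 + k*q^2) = q*(-k + q)/(-12*k^2 - k*q + q^2)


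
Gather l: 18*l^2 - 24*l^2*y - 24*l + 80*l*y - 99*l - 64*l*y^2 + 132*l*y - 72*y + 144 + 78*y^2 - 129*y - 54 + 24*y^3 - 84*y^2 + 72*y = l^2*(18 - 24*y) + l*(-64*y^2 + 212*y - 123) + 24*y^3 - 6*y^2 - 129*y + 90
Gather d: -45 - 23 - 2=-70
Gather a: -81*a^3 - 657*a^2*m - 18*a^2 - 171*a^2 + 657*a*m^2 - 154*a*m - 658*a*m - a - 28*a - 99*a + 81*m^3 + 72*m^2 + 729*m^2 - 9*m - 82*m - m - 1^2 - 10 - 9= -81*a^3 + a^2*(-657*m - 189) + a*(657*m^2 - 812*m - 128) + 81*m^3 + 801*m^2 - 92*m - 20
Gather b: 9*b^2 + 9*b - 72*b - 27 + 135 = 9*b^2 - 63*b + 108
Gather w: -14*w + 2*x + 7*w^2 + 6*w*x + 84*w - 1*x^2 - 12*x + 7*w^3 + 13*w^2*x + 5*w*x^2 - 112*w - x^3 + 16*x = 7*w^3 + w^2*(13*x + 7) + w*(5*x^2 + 6*x - 42) - x^3 - x^2 + 6*x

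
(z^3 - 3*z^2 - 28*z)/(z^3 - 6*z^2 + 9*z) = (z^2 - 3*z - 28)/(z^2 - 6*z + 9)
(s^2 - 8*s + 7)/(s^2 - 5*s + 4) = (s - 7)/(s - 4)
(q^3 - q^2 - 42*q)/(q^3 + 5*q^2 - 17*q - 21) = q*(q^2 - q - 42)/(q^3 + 5*q^2 - 17*q - 21)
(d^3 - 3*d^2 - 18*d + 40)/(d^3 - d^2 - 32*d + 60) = (d + 4)/(d + 6)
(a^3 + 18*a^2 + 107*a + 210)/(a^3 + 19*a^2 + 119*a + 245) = (a + 6)/(a + 7)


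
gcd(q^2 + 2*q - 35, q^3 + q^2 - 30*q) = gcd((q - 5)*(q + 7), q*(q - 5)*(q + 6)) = q - 5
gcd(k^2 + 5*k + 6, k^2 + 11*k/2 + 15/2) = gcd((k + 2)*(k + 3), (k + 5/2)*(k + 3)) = k + 3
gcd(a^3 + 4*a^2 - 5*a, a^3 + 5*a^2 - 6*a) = a^2 - a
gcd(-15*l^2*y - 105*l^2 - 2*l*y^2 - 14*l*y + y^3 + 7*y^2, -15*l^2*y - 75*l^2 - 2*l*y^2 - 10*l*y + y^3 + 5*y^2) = -15*l^2 - 2*l*y + y^2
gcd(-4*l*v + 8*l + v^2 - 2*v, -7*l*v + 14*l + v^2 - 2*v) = v - 2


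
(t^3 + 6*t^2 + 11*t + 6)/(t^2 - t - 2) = (t^2 + 5*t + 6)/(t - 2)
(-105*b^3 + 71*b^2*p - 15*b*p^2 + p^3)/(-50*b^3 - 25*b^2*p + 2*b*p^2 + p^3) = (21*b^2 - 10*b*p + p^2)/(10*b^2 + 7*b*p + p^2)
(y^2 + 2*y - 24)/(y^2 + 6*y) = (y - 4)/y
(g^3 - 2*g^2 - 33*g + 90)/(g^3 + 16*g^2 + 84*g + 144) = (g^2 - 8*g + 15)/(g^2 + 10*g + 24)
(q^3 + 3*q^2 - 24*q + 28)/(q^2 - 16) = (q^3 + 3*q^2 - 24*q + 28)/(q^2 - 16)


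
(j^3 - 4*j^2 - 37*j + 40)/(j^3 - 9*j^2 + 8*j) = (j + 5)/j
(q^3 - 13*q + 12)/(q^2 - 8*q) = (q^3 - 13*q + 12)/(q*(q - 8))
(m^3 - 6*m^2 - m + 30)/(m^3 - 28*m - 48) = (m^2 - 8*m + 15)/(m^2 - 2*m - 24)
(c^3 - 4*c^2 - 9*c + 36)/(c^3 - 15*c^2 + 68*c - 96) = (c + 3)/(c - 8)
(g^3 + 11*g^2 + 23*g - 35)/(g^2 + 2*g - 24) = (g^3 + 11*g^2 + 23*g - 35)/(g^2 + 2*g - 24)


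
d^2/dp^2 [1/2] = 0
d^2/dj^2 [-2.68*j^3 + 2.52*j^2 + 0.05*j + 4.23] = 5.04 - 16.08*j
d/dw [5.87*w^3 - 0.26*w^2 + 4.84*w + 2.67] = 17.61*w^2 - 0.52*w + 4.84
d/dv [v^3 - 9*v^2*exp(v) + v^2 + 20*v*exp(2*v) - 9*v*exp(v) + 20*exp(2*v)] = -9*v^2*exp(v) + 3*v^2 + 40*v*exp(2*v) - 27*v*exp(v) + 2*v + 60*exp(2*v) - 9*exp(v)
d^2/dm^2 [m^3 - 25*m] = 6*m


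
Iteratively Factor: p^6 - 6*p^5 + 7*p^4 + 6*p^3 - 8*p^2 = (p - 4)*(p^5 - 2*p^4 - p^3 + 2*p^2) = (p - 4)*(p - 2)*(p^4 - p^2) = p*(p - 4)*(p - 2)*(p^3 - p) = p*(p - 4)*(p - 2)*(p + 1)*(p^2 - p) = p^2*(p - 4)*(p - 2)*(p + 1)*(p - 1)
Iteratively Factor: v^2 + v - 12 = (v - 3)*(v + 4)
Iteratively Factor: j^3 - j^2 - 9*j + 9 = (j - 3)*(j^2 + 2*j - 3) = (j - 3)*(j - 1)*(j + 3)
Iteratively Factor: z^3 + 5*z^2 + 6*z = (z)*(z^2 + 5*z + 6) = z*(z + 2)*(z + 3)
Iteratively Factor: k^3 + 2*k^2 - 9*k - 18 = (k + 2)*(k^2 - 9) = (k - 3)*(k + 2)*(k + 3)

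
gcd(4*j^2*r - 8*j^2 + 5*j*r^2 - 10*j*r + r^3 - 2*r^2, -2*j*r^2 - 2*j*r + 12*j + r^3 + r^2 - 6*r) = r - 2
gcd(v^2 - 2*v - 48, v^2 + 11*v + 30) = v + 6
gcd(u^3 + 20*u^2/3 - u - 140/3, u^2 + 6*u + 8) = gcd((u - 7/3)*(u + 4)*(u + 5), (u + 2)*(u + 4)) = u + 4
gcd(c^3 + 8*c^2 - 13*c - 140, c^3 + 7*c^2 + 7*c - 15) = c + 5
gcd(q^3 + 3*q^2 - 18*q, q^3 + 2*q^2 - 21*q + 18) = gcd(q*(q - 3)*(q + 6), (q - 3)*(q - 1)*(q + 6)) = q^2 + 3*q - 18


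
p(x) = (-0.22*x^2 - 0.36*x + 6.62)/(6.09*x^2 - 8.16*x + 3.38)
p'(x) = (8.16 - 12.18*x)*(-0.22*x^2 - 0.36*x + 6.62)/(6.09*x^2 - 8.16*x + 3.38)^2 + (-0.44*x - 0.36)/(6.09*x^2 - 8.16*x + 3.38)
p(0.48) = 7.38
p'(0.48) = 19.06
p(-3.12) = 0.06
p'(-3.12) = 0.04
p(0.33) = 4.80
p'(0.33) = 14.33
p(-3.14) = 0.06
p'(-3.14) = 0.04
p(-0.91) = 0.43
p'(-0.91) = 0.52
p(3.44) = 0.06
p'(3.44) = -0.08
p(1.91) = 0.51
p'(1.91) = -0.89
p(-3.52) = 0.05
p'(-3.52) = 0.03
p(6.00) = -0.02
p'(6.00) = -0.01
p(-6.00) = 0.00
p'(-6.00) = 0.01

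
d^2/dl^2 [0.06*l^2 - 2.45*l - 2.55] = 0.120000000000000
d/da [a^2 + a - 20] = 2*a + 1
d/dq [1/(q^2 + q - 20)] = (-2*q - 1)/(q^2 + q - 20)^2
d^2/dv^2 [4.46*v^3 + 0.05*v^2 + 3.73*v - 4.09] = 26.76*v + 0.1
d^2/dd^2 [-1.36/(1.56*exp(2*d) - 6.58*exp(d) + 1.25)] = (-1.36*(3.12*exp(d) - 6.58)*(6.24*exp(d) - 13.16)*exp(d) + (8.4864*exp(d) - 8.9488)*(1.56*exp(2*d) - 6.58*exp(d) + 1.25))*exp(d)/(1.56*exp(2*d) - 6.58*exp(d) + 1.25)^3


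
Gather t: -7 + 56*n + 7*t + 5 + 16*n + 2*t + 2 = 72*n + 9*t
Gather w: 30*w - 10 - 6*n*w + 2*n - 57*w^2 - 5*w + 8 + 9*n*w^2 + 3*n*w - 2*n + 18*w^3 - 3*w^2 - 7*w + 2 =18*w^3 + w^2*(9*n - 60) + w*(18 - 3*n)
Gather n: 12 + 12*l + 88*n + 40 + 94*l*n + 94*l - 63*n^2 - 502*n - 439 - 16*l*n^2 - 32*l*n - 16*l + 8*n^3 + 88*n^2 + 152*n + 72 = 90*l + 8*n^3 + n^2*(25 - 16*l) + n*(62*l - 262) - 315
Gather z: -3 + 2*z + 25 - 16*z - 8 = 14 - 14*z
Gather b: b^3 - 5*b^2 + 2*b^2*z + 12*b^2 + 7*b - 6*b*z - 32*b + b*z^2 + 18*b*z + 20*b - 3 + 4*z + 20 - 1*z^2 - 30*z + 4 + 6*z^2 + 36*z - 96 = b^3 + b^2*(2*z + 7) + b*(z^2 + 12*z - 5) + 5*z^2 + 10*z - 75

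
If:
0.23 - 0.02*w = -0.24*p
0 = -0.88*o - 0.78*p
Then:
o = 0.849431818181818 - 0.0738636363636364*w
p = 0.0833333333333333*w - 0.958333333333333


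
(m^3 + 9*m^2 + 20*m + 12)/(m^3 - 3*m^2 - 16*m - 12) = (m + 6)/(m - 6)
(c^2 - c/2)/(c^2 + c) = (c - 1/2)/(c + 1)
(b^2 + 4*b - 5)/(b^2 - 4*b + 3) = (b + 5)/(b - 3)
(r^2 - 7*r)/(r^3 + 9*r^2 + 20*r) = (r - 7)/(r^2 + 9*r + 20)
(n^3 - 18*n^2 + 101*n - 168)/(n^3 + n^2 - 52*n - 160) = (n^2 - 10*n + 21)/(n^2 + 9*n + 20)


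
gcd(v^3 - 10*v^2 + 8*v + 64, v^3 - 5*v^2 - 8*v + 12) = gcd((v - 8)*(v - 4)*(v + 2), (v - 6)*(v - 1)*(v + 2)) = v + 2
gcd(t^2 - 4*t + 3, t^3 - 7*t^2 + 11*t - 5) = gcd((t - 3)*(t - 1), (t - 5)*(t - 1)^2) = t - 1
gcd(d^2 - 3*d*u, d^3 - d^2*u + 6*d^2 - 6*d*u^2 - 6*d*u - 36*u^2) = -d + 3*u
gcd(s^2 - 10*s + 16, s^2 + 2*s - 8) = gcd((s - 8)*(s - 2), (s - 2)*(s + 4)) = s - 2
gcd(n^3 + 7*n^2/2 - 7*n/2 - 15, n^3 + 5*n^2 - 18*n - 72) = n + 3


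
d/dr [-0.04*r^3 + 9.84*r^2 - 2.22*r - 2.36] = -0.12*r^2 + 19.68*r - 2.22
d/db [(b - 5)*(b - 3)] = 2*b - 8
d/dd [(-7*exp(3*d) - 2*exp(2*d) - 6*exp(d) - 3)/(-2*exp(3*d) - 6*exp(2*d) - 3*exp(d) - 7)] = (38*exp(4*d) + 18*exp(3*d) + 99*exp(2*d) - 8*exp(d) + 33)*exp(d)/(4*exp(6*d) + 24*exp(5*d) + 48*exp(4*d) + 64*exp(3*d) + 93*exp(2*d) + 42*exp(d) + 49)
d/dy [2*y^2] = 4*y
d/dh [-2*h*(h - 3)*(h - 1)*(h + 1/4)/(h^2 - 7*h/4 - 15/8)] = 4*(-64*h^5 + 288*h^4 - 180*h^3 - 539*h^2 + 240*h + 45)/(64*h^4 - 224*h^3 - 44*h^2 + 420*h + 225)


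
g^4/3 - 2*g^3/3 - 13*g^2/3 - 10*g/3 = g*(g/3 + 1/3)*(g - 5)*(g + 2)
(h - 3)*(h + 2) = h^2 - h - 6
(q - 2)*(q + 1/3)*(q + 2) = q^3 + q^2/3 - 4*q - 4/3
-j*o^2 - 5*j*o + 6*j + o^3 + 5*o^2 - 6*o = (-j + o)*(o - 1)*(o + 6)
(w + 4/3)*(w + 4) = w^2 + 16*w/3 + 16/3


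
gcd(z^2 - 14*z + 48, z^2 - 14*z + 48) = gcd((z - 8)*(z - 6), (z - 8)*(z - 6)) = z^2 - 14*z + 48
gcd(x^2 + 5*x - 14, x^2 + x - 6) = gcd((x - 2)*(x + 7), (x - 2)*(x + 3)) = x - 2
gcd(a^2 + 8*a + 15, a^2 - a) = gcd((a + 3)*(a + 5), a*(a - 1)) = 1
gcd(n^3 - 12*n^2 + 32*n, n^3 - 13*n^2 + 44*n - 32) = n^2 - 12*n + 32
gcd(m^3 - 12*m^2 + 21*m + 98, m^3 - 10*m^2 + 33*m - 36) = 1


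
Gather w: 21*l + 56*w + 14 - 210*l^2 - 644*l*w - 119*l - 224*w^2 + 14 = -210*l^2 - 98*l - 224*w^2 + w*(56 - 644*l) + 28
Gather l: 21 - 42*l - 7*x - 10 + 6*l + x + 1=-36*l - 6*x + 12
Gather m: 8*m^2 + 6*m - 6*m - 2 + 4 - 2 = 8*m^2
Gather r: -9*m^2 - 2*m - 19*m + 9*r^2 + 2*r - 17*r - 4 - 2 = -9*m^2 - 21*m + 9*r^2 - 15*r - 6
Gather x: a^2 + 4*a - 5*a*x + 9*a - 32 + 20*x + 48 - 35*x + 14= a^2 + 13*a + x*(-5*a - 15) + 30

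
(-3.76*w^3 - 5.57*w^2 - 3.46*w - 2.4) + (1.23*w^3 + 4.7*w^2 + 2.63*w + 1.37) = -2.53*w^3 - 0.87*w^2 - 0.83*w - 1.03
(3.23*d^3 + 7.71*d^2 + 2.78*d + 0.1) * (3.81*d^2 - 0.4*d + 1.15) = 12.3063*d^5 + 28.0831*d^4 + 11.2223*d^3 + 8.1355*d^2 + 3.157*d + 0.115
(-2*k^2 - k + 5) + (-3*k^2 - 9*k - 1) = -5*k^2 - 10*k + 4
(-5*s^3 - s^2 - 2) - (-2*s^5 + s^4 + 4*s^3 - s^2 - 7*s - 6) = 2*s^5 - s^4 - 9*s^3 + 7*s + 4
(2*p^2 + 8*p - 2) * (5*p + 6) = 10*p^3 + 52*p^2 + 38*p - 12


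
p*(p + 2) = p^2 + 2*p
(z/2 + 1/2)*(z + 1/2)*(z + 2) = z^3/2 + 7*z^2/4 + 7*z/4 + 1/2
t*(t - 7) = t^2 - 7*t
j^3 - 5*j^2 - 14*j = j*(j - 7)*(j + 2)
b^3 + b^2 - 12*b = b*(b - 3)*(b + 4)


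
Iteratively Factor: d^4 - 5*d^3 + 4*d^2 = (d - 4)*(d^3 - d^2) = d*(d - 4)*(d^2 - d) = d^2*(d - 4)*(d - 1)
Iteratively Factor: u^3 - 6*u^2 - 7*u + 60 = (u - 4)*(u^2 - 2*u - 15) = (u - 5)*(u - 4)*(u + 3)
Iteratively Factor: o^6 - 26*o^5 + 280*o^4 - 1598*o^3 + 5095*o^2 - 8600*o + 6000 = (o - 4)*(o^5 - 22*o^4 + 192*o^3 - 830*o^2 + 1775*o - 1500) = (o - 5)*(o - 4)*(o^4 - 17*o^3 + 107*o^2 - 295*o + 300) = (o - 5)*(o - 4)^2*(o^3 - 13*o^2 + 55*o - 75) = (o - 5)^2*(o - 4)^2*(o^2 - 8*o + 15) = (o - 5)^2*(o - 4)^2*(o - 3)*(o - 5)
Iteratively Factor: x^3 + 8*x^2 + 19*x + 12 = (x + 3)*(x^2 + 5*x + 4) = (x + 1)*(x + 3)*(x + 4)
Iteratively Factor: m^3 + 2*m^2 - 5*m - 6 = (m - 2)*(m^2 + 4*m + 3) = (m - 2)*(m + 1)*(m + 3)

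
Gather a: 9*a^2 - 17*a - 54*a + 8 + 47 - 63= 9*a^2 - 71*a - 8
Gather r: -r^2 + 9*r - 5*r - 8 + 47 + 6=-r^2 + 4*r + 45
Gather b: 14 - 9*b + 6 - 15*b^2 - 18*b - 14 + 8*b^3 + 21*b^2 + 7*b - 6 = 8*b^3 + 6*b^2 - 20*b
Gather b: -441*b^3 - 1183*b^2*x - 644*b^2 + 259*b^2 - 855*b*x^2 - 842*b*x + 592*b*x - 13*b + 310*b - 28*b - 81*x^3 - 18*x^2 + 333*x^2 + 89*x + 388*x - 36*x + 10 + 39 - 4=-441*b^3 + b^2*(-1183*x - 385) + b*(-855*x^2 - 250*x + 269) - 81*x^3 + 315*x^2 + 441*x + 45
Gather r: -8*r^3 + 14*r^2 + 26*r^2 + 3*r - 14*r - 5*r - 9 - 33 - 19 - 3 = -8*r^3 + 40*r^2 - 16*r - 64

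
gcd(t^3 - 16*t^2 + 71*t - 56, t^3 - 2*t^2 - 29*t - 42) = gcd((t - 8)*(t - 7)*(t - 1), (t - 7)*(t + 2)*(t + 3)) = t - 7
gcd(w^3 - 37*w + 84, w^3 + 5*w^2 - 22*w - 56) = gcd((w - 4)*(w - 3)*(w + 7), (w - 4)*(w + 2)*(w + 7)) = w^2 + 3*w - 28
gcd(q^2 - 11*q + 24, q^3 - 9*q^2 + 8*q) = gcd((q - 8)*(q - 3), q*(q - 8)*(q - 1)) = q - 8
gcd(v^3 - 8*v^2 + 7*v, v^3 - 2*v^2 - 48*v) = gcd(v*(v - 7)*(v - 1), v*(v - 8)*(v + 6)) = v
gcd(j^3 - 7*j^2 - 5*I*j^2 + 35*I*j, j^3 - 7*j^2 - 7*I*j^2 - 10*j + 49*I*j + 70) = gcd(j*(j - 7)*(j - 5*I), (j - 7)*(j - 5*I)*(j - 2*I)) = j^2 + j*(-7 - 5*I) + 35*I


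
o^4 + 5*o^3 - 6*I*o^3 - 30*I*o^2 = o^2*(o + 5)*(o - 6*I)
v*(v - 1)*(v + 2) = v^3 + v^2 - 2*v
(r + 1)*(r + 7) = r^2 + 8*r + 7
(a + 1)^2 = a^2 + 2*a + 1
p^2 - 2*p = p*(p - 2)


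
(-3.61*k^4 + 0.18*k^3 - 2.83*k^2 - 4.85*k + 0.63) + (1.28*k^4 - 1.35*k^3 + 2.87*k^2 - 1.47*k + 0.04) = -2.33*k^4 - 1.17*k^3 + 0.04*k^2 - 6.32*k + 0.67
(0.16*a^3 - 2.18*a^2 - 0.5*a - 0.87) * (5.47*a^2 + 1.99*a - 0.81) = 0.8752*a^5 - 11.6062*a^4 - 7.2028*a^3 - 3.9881*a^2 - 1.3263*a + 0.7047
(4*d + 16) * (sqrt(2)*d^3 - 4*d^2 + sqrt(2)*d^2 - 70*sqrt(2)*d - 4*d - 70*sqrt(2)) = 4*sqrt(2)*d^4 - 16*d^3 + 20*sqrt(2)*d^3 - 264*sqrt(2)*d^2 - 80*d^2 - 1400*sqrt(2)*d - 64*d - 1120*sqrt(2)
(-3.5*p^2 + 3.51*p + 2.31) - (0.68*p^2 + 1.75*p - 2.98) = -4.18*p^2 + 1.76*p + 5.29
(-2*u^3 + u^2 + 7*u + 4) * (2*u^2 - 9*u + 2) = -4*u^5 + 20*u^4 + u^3 - 53*u^2 - 22*u + 8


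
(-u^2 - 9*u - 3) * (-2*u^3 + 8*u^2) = 2*u^5 + 10*u^4 - 66*u^3 - 24*u^2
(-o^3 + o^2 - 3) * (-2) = 2*o^3 - 2*o^2 + 6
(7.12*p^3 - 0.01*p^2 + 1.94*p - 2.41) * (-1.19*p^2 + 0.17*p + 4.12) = -8.4728*p^5 + 1.2223*p^4 + 27.0241*p^3 + 3.1565*p^2 + 7.5831*p - 9.9292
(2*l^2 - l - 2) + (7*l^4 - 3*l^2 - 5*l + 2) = 7*l^4 - l^2 - 6*l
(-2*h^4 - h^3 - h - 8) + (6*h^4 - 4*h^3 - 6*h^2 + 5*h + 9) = 4*h^4 - 5*h^3 - 6*h^2 + 4*h + 1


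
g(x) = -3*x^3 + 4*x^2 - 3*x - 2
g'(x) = -9*x^2 + 8*x - 3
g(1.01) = -4.04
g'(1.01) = -4.10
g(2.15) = -19.78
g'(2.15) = -27.40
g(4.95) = -282.70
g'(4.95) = -183.92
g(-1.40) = 18.27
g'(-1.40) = -31.84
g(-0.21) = -1.17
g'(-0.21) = -5.08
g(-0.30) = -0.66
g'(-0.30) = -6.21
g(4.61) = -224.74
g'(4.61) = -157.39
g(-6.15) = 865.57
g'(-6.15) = -392.60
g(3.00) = -56.00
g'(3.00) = -60.00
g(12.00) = -4646.00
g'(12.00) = -1203.00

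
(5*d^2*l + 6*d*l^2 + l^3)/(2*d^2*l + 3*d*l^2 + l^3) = (5*d + l)/(2*d + l)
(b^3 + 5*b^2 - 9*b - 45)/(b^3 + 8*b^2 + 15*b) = (b - 3)/b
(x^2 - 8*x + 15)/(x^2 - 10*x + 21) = (x - 5)/(x - 7)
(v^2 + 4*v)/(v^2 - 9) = v*(v + 4)/(v^2 - 9)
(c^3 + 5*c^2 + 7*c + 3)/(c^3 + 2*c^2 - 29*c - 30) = (c^2 + 4*c + 3)/(c^2 + c - 30)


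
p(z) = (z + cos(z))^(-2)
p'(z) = (2*sin(z) - 2)/(z + cos(z))^3 = 2*(sin(z) - 1)/(z + cos(z))^3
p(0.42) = 0.56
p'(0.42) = -0.50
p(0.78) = 0.45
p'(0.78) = -0.18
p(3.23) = 0.20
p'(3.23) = -0.20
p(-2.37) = 0.10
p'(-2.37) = 0.12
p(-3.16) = 0.06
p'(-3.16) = 0.03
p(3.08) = 0.23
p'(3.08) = -0.21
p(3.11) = 0.22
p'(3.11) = -0.21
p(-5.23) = 0.04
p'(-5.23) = 0.00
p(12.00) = 0.01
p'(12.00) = 0.00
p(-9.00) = 0.01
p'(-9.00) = 0.00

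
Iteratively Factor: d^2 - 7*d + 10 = (d - 5)*(d - 2)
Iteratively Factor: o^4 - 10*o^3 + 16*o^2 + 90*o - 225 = (o + 3)*(o^3 - 13*o^2 + 55*o - 75) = (o - 3)*(o + 3)*(o^2 - 10*o + 25) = (o - 5)*(o - 3)*(o + 3)*(o - 5)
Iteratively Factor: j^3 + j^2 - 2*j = (j - 1)*(j^2 + 2*j) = (j - 1)*(j + 2)*(j)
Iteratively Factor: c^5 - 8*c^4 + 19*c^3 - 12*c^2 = (c - 3)*(c^4 - 5*c^3 + 4*c^2) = (c - 4)*(c - 3)*(c^3 - c^2) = c*(c - 4)*(c - 3)*(c^2 - c) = c*(c - 4)*(c - 3)*(c - 1)*(c)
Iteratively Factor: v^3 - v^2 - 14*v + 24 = (v + 4)*(v^2 - 5*v + 6) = (v - 2)*(v + 4)*(v - 3)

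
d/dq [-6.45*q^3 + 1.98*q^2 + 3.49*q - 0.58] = -19.35*q^2 + 3.96*q + 3.49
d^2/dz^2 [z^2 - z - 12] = 2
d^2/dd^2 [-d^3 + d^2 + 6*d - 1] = 2 - 6*d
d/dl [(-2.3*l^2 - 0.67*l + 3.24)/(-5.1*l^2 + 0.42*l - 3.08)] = (-4.383*l^2 + 47.216*l + 0.7028)/(26.01*l^4 - 4.284*l^3 + 31.5924*l^2 - 2.5872*l + 9.4864)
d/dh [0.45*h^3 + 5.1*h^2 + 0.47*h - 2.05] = 1.35*h^2 + 10.2*h + 0.47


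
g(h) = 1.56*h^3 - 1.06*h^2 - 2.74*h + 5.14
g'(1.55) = 5.22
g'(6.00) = 153.02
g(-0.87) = 5.69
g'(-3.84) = 74.41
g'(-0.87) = 2.65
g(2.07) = 8.76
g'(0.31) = -2.95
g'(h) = 4.68*h^2 - 2.12*h - 2.74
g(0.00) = 5.14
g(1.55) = 4.16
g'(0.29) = -2.96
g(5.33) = 196.64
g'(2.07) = 12.92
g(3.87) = 69.08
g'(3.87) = 59.15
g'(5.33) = 118.91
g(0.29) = 4.29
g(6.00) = 287.50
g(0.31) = 4.24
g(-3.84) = -88.30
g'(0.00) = -2.74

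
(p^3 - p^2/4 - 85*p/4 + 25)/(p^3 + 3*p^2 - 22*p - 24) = (4*p^2 + 15*p - 25)/(4*(p^2 + 7*p + 6))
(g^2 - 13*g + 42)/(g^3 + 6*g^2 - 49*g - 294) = (g - 6)/(g^2 + 13*g + 42)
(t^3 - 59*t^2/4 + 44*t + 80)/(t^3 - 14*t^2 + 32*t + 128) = (t + 5/4)/(t + 2)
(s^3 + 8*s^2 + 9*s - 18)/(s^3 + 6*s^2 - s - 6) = (s + 3)/(s + 1)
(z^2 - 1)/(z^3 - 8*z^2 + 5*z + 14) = (z - 1)/(z^2 - 9*z + 14)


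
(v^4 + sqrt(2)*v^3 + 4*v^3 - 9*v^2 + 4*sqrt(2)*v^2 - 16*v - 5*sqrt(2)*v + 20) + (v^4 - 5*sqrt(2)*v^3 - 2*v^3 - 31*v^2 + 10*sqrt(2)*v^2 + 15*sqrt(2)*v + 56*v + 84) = 2*v^4 - 4*sqrt(2)*v^3 + 2*v^3 - 40*v^2 + 14*sqrt(2)*v^2 + 10*sqrt(2)*v + 40*v + 104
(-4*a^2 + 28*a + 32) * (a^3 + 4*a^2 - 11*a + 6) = -4*a^5 + 12*a^4 + 188*a^3 - 204*a^2 - 184*a + 192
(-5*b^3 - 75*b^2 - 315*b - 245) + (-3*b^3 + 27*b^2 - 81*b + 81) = -8*b^3 - 48*b^2 - 396*b - 164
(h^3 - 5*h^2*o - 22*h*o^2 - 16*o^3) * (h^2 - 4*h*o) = h^5 - 9*h^4*o - 2*h^3*o^2 + 72*h^2*o^3 + 64*h*o^4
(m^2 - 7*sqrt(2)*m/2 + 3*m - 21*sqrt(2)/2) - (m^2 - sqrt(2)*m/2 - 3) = -3*sqrt(2)*m + 3*m - 21*sqrt(2)/2 + 3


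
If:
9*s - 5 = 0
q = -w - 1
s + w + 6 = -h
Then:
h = -w - 59/9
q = -w - 1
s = 5/9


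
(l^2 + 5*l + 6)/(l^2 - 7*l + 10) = (l^2 + 5*l + 6)/(l^2 - 7*l + 10)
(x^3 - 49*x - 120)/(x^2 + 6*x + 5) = (x^2 - 5*x - 24)/(x + 1)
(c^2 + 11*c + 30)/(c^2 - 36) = (c + 5)/(c - 6)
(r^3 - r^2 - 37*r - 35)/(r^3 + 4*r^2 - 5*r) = (r^2 - 6*r - 7)/(r*(r - 1))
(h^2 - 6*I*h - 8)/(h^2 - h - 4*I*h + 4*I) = (h - 2*I)/(h - 1)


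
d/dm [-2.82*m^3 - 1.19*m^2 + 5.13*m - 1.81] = -8.46*m^2 - 2.38*m + 5.13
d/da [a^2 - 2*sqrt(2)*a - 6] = 2*a - 2*sqrt(2)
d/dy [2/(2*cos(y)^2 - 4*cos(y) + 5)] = 8*(cos(y) - 1)*sin(y)/(-4*cos(y) + cos(2*y) + 6)^2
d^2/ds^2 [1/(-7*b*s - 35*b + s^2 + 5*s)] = 2*(-7*b*s - 35*b + s^2 + 5*s - (-7*b + 2*s + 5)^2)/(7*b*s + 35*b - s^2 - 5*s)^3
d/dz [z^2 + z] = 2*z + 1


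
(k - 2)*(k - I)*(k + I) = k^3 - 2*k^2 + k - 2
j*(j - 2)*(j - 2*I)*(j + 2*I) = j^4 - 2*j^3 + 4*j^2 - 8*j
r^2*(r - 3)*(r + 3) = r^4 - 9*r^2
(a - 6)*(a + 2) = a^2 - 4*a - 12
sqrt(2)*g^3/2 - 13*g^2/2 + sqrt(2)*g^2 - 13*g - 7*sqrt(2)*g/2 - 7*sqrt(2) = (g - 7*sqrt(2))*(g + sqrt(2)/2)*(sqrt(2)*g/2 + sqrt(2))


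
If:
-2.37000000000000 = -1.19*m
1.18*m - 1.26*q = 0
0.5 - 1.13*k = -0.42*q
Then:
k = 1.14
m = 1.99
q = 1.87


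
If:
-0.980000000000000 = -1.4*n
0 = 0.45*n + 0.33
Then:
No Solution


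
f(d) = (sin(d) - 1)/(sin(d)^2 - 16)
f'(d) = -2*(sin(d) - 1)*sin(d)*cos(d)/(sin(d)^2 - 16)^2 + cos(d)/(sin(d)^2 - 16) = (2*sin(d) + cos(d)^2 - 17)*cos(d)/(sin(d)^2 - 16)^2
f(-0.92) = 0.12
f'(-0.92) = -0.05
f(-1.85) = 0.13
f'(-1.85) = 0.02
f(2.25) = 0.01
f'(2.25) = 0.04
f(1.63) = 0.00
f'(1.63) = 0.00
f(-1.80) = 0.13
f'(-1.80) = 0.02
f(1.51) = 0.00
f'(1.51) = -0.00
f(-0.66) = 0.10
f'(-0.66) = -0.06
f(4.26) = 0.13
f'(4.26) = 0.04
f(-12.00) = 0.03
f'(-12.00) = -0.05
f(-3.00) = 0.07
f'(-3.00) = 0.06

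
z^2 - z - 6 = (z - 3)*(z + 2)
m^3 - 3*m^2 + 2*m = m*(m - 2)*(m - 1)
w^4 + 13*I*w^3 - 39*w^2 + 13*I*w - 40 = (w - I)*(w + I)*(w + 5*I)*(w + 8*I)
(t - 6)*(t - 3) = t^2 - 9*t + 18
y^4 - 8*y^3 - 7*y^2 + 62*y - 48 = (y - 8)*(y - 2)*(y - 1)*(y + 3)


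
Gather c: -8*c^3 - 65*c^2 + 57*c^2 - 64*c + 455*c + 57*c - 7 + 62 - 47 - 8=-8*c^3 - 8*c^2 + 448*c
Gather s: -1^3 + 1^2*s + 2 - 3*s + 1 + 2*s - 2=0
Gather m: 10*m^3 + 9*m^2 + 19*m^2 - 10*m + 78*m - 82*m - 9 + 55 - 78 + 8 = 10*m^3 + 28*m^2 - 14*m - 24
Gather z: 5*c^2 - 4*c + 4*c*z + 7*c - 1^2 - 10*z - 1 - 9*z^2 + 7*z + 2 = 5*c^2 + 3*c - 9*z^2 + z*(4*c - 3)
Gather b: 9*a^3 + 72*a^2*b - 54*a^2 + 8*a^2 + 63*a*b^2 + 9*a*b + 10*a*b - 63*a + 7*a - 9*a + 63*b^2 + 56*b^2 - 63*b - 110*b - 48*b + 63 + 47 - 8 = 9*a^3 - 46*a^2 - 65*a + b^2*(63*a + 119) + b*(72*a^2 + 19*a - 221) + 102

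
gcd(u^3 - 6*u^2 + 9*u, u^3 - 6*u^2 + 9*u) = u^3 - 6*u^2 + 9*u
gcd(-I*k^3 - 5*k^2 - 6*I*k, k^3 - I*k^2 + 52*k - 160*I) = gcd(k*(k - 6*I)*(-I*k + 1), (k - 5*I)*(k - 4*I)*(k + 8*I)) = 1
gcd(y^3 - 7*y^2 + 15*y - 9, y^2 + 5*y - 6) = y - 1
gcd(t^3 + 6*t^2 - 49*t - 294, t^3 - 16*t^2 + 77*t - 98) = t - 7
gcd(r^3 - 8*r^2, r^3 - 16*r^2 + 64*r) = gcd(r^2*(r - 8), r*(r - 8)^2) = r^2 - 8*r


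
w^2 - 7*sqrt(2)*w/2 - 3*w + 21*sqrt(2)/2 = (w - 3)*(w - 7*sqrt(2)/2)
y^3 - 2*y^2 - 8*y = y*(y - 4)*(y + 2)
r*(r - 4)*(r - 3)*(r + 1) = r^4 - 6*r^3 + 5*r^2 + 12*r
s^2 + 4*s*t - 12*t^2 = (s - 2*t)*(s + 6*t)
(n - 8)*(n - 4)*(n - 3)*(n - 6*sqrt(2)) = n^4 - 15*n^3 - 6*sqrt(2)*n^3 + 68*n^2 + 90*sqrt(2)*n^2 - 408*sqrt(2)*n - 96*n + 576*sqrt(2)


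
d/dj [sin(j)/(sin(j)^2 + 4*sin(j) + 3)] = (cos(j)^2 + 2)*cos(j)/((sin(j) + 1)^2*(sin(j) + 3)^2)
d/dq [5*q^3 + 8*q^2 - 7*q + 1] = 15*q^2 + 16*q - 7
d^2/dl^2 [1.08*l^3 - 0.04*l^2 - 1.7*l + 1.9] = 6.48*l - 0.08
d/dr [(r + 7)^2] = 2*r + 14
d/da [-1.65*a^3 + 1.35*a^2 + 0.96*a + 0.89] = -4.95*a^2 + 2.7*a + 0.96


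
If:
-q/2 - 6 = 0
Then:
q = -12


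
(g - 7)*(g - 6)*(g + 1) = g^3 - 12*g^2 + 29*g + 42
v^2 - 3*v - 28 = (v - 7)*(v + 4)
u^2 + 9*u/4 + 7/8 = (u + 1/2)*(u + 7/4)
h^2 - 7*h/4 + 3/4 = (h - 1)*(h - 3/4)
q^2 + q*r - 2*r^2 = (q - r)*(q + 2*r)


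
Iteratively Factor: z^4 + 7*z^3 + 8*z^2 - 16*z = (z - 1)*(z^3 + 8*z^2 + 16*z) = (z - 1)*(z + 4)*(z^2 + 4*z) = (z - 1)*(z + 4)^2*(z)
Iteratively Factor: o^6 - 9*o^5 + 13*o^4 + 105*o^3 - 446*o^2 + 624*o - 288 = (o - 1)*(o^5 - 8*o^4 + 5*o^3 + 110*o^2 - 336*o + 288) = (o - 4)*(o - 1)*(o^4 - 4*o^3 - 11*o^2 + 66*o - 72) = (o - 4)*(o - 1)*(o + 4)*(o^3 - 8*o^2 + 21*o - 18) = (o - 4)*(o - 2)*(o - 1)*(o + 4)*(o^2 - 6*o + 9) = (o - 4)*(o - 3)*(o - 2)*(o - 1)*(o + 4)*(o - 3)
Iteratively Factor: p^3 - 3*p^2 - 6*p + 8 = (p - 4)*(p^2 + p - 2) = (p - 4)*(p + 2)*(p - 1)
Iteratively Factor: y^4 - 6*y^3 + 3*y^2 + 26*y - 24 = (y - 1)*(y^3 - 5*y^2 - 2*y + 24) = (y - 4)*(y - 1)*(y^2 - y - 6) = (y - 4)*(y - 1)*(y + 2)*(y - 3)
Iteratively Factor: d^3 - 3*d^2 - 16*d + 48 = (d - 4)*(d^2 + d - 12) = (d - 4)*(d + 4)*(d - 3)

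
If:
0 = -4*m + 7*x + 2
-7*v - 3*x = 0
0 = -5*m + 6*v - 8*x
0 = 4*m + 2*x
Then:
No Solution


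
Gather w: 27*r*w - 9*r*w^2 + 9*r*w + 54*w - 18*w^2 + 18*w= w^2*(-9*r - 18) + w*(36*r + 72)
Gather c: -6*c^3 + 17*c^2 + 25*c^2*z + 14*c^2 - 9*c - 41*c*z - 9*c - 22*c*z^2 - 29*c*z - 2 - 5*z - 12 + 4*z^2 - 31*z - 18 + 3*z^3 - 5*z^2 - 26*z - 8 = -6*c^3 + c^2*(25*z + 31) + c*(-22*z^2 - 70*z - 18) + 3*z^3 - z^2 - 62*z - 40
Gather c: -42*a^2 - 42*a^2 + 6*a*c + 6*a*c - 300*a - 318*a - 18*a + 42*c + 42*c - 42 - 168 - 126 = -84*a^2 - 636*a + c*(12*a + 84) - 336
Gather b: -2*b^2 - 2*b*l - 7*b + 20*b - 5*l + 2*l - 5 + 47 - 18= -2*b^2 + b*(13 - 2*l) - 3*l + 24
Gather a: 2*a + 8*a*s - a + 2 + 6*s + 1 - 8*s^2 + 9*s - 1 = a*(8*s + 1) - 8*s^2 + 15*s + 2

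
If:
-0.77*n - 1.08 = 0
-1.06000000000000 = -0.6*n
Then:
No Solution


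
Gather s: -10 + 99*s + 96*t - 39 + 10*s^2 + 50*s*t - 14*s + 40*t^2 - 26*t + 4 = 10*s^2 + s*(50*t + 85) + 40*t^2 + 70*t - 45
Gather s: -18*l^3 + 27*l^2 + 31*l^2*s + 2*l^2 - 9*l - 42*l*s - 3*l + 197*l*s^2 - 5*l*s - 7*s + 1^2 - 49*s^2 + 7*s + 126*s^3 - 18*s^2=-18*l^3 + 29*l^2 - 12*l + 126*s^3 + s^2*(197*l - 67) + s*(31*l^2 - 47*l) + 1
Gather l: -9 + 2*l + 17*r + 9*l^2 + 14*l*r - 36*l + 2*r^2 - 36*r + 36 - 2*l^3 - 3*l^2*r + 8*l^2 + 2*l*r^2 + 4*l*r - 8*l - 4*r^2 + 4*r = -2*l^3 + l^2*(17 - 3*r) + l*(2*r^2 + 18*r - 42) - 2*r^2 - 15*r + 27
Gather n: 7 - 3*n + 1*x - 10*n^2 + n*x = -10*n^2 + n*(x - 3) + x + 7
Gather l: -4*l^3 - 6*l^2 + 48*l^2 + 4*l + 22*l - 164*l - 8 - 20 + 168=-4*l^3 + 42*l^2 - 138*l + 140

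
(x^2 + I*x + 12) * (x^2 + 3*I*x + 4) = x^4 + 4*I*x^3 + 13*x^2 + 40*I*x + 48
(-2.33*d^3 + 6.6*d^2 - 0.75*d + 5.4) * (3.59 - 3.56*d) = 8.2948*d^4 - 31.8607*d^3 + 26.364*d^2 - 21.9165*d + 19.386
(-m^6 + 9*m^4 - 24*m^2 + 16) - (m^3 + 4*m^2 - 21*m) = -m^6 + 9*m^4 - m^3 - 28*m^2 + 21*m + 16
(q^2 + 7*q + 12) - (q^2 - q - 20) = 8*q + 32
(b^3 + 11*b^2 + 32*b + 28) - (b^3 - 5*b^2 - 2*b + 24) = 16*b^2 + 34*b + 4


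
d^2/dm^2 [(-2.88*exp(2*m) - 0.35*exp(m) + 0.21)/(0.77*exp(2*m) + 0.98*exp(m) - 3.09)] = (1.77635683940025e-15*exp(5*m) + 1.965733*exp(4*m) - 29.413342*exp(3*m) + 21.642516*exp(2*m) - 108.853686*exp(m) - 2.705913)*exp(m)/(0.456533*exp(6*m) + 1.743126*exp(5*m) - 3.277659*exp(4*m) - 13.049092*exp(3*m) + 13.153203*exp(2*m) + 28.071414*exp(m) - 29.503629)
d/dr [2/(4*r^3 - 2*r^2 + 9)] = 8*r*(1 - 3*r)/(4*r^3 - 2*r^2 + 9)^2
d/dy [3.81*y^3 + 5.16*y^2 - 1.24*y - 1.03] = 11.43*y^2 + 10.32*y - 1.24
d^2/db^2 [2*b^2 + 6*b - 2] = 4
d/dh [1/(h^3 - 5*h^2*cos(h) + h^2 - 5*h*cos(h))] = (-5*h^2*sin(h) - 3*h^2 - 5*h*sin(h) + 10*h*cos(h) - 2*h + 5*cos(h))/(h^2*(h + 1)^2*(h - 5*cos(h))^2)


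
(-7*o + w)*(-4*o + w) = 28*o^2 - 11*o*w + w^2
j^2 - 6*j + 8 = (j - 4)*(j - 2)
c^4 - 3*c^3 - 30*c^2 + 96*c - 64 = (c - 2)*(c - 1)*(c - 4*sqrt(2))*(c + 4*sqrt(2))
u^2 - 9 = (u - 3)*(u + 3)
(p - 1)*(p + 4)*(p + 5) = p^3 + 8*p^2 + 11*p - 20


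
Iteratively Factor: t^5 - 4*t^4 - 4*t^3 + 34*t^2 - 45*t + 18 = (t - 1)*(t^4 - 3*t^3 - 7*t^2 + 27*t - 18) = (t - 2)*(t - 1)*(t^3 - t^2 - 9*t + 9) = (t - 3)*(t - 2)*(t - 1)*(t^2 + 2*t - 3) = (t - 3)*(t - 2)*(t - 1)^2*(t + 3)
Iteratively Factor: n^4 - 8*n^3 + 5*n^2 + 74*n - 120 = (n - 4)*(n^3 - 4*n^2 - 11*n + 30) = (n - 4)*(n - 2)*(n^2 - 2*n - 15) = (n - 4)*(n - 2)*(n + 3)*(n - 5)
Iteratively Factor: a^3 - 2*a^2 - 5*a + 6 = (a - 1)*(a^2 - a - 6) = (a - 1)*(a + 2)*(a - 3)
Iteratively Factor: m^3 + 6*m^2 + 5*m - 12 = (m - 1)*(m^2 + 7*m + 12) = (m - 1)*(m + 4)*(m + 3)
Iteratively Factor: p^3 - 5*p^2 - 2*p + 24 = (p - 4)*(p^2 - p - 6) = (p - 4)*(p - 3)*(p + 2)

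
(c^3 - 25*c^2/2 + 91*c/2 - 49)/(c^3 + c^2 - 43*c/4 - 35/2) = 2*(c^2 - 9*c + 14)/(2*c^2 + 9*c + 10)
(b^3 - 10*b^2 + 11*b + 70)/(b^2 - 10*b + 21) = (b^2 - 3*b - 10)/(b - 3)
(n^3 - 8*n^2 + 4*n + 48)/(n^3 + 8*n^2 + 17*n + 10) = (n^2 - 10*n + 24)/(n^2 + 6*n + 5)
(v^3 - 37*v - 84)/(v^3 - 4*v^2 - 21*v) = (v + 4)/v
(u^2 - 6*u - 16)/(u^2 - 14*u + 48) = (u + 2)/(u - 6)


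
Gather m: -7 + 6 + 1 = 0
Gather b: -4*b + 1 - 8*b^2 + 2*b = -8*b^2 - 2*b + 1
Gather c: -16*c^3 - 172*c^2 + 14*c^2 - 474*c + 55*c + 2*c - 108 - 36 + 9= -16*c^3 - 158*c^2 - 417*c - 135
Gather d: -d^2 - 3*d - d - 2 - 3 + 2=-d^2 - 4*d - 3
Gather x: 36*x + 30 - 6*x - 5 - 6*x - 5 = 24*x + 20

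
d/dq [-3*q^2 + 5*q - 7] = 5 - 6*q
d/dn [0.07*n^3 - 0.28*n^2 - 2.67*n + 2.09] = 0.21*n^2 - 0.56*n - 2.67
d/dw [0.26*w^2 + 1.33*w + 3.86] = 0.52*w + 1.33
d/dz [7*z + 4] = 7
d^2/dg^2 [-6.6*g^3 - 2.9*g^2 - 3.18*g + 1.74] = -39.6*g - 5.8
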